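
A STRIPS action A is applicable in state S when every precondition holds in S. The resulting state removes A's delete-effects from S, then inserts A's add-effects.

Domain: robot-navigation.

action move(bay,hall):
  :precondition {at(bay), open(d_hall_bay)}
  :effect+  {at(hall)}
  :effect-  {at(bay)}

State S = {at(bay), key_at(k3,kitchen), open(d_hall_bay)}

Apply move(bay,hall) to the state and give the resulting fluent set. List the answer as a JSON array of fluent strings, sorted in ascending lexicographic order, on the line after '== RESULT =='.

Compute (S \ del) ∪ add:
  pre ⊆ S: {at(bay), open(d_hall_bay)} ⊆ S  — applicable
  S \ del = {key_at(k3,kitchen), open(d_hall_bay)}
  ∪ add   = {at(hall), key_at(k3,kitchen), open(d_hall_bay)}

== RESULT ==
["at(hall)", "key_at(k3,kitchen)", "open(d_hall_bay)"]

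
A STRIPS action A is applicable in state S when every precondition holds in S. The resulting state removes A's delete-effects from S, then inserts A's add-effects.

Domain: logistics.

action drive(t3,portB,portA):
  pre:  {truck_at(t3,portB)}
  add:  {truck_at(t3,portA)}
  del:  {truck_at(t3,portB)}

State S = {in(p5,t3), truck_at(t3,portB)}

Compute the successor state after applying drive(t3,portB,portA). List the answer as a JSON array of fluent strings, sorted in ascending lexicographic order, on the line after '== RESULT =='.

Progress:
  pre ⊆ S: {truck_at(t3,portB)} ⊆ S  — applicable
  S \ del = {in(p5,t3)}
  ∪ add   = {in(p5,t3), truck_at(t3,portA)}

== RESULT ==
["in(p5,t3)", "truck_at(t3,portA)"]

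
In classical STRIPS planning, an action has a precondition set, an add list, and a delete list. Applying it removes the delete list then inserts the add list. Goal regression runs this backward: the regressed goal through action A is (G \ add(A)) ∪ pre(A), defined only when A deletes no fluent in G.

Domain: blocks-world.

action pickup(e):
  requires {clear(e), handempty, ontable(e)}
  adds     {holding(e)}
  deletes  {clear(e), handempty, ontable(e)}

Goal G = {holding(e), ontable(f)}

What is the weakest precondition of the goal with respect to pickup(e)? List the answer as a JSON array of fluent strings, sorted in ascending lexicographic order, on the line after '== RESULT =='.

Compute (G \ add) ∪ pre:
  G ∩ del = {}  (empty — regression defined)
  G \ add = {holding(e), ontable(f)} \ {holding(e)} = {ontable(f)}
  ∪ pre   = {ontable(f)} ∪ {clear(e), handempty, ontable(e)}
          = {clear(e), handempty, ontable(e), ontable(f)}

== RESULT ==
["clear(e)", "handempty", "ontable(e)", "ontable(f)"]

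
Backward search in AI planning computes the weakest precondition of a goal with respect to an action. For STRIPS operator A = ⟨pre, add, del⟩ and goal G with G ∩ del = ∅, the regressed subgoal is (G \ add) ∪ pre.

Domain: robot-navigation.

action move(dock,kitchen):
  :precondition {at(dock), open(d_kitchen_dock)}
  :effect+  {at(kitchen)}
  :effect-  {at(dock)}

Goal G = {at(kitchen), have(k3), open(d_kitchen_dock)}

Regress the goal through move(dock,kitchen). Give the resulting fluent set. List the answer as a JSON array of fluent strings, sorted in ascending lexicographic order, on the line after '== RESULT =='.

Regress:
  G ∩ del = {}  (empty — regression defined)
  G \ add = {at(kitchen), have(k3), open(d_kitchen_dock)} \ {at(kitchen)} = {have(k3), open(d_kitchen_dock)}
  ∪ pre   = {have(k3), open(d_kitchen_dock)} ∪ {at(dock), open(d_kitchen_dock)}
          = {at(dock), have(k3), open(d_kitchen_dock)}

== RESULT ==
["at(dock)", "have(k3)", "open(d_kitchen_dock)"]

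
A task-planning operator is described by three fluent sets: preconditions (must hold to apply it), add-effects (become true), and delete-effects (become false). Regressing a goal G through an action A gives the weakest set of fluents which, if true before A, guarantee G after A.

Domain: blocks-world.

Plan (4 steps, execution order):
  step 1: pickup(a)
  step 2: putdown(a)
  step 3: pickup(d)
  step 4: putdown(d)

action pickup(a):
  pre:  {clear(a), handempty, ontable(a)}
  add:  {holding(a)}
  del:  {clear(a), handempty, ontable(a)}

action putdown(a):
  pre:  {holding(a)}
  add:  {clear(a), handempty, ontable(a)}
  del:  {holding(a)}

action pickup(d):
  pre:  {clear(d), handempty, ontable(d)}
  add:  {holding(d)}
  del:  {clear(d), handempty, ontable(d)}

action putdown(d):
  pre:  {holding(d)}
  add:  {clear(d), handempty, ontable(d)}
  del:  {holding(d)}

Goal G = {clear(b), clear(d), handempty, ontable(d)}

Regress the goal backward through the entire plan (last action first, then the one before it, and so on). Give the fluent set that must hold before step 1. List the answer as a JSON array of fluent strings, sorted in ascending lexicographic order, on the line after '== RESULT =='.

Work backward from the goal:
  through step 4 (putdown(d)): drop {clear(d), handempty, ontable(d)}, keep {clear(b)}, require {holding(d)}
    → {clear(b), holding(d)}
  through step 3 (pickup(d)): drop {holding(d)}, keep {clear(b)}, require {clear(d), handempty, ontable(d)}
    → {clear(b), clear(d), handempty, ontable(d)}
  through step 2 (putdown(a)): drop {handempty}, keep {clear(b), clear(d), ontable(d)}, require {holding(a)}
    → {clear(b), clear(d), holding(a), ontable(d)}
  through step 1 (pickup(a)): drop {holding(a)}, keep {clear(b), clear(d), ontable(d)}, require {clear(a), handempty, ontable(a)}
    → {clear(a), clear(b), clear(d), handempty, ontable(a), ontable(d)}

== RESULT ==
["clear(a)", "clear(b)", "clear(d)", "handempty", "ontable(a)", "ontable(d)"]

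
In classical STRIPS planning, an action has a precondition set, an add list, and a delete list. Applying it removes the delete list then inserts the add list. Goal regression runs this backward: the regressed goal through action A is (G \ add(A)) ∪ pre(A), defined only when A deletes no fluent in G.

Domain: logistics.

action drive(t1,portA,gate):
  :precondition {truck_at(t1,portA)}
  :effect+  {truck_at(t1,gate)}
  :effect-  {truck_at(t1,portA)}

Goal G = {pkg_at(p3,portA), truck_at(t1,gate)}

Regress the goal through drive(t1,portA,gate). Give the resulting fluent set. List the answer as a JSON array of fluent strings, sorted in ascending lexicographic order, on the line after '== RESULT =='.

Compute (G \ add) ∪ pre:
  G ∩ del = {}  (empty — regression defined)
  G \ add = {pkg_at(p3,portA), truck_at(t1,gate)} \ {truck_at(t1,gate)} = {pkg_at(p3,portA)}
  ∪ pre   = {pkg_at(p3,portA)} ∪ {truck_at(t1,portA)}
          = {pkg_at(p3,portA), truck_at(t1,portA)}

== RESULT ==
["pkg_at(p3,portA)", "truck_at(t1,portA)"]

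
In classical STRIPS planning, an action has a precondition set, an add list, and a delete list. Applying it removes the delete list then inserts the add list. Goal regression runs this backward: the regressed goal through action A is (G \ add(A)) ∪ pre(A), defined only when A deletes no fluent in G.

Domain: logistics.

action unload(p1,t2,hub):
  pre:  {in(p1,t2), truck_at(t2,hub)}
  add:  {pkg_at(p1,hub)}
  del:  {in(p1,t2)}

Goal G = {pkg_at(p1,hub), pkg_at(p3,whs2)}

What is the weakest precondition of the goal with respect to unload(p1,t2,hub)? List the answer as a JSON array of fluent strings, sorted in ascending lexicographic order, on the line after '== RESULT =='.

Compute (G \ add) ∪ pre:
  G ∩ del = {}  (empty — regression defined)
  G \ add = {pkg_at(p1,hub), pkg_at(p3,whs2)} \ {pkg_at(p1,hub)} = {pkg_at(p3,whs2)}
  ∪ pre   = {pkg_at(p3,whs2)} ∪ {in(p1,t2), truck_at(t2,hub)}
          = {in(p1,t2), pkg_at(p3,whs2), truck_at(t2,hub)}

== RESULT ==
["in(p1,t2)", "pkg_at(p3,whs2)", "truck_at(t2,hub)"]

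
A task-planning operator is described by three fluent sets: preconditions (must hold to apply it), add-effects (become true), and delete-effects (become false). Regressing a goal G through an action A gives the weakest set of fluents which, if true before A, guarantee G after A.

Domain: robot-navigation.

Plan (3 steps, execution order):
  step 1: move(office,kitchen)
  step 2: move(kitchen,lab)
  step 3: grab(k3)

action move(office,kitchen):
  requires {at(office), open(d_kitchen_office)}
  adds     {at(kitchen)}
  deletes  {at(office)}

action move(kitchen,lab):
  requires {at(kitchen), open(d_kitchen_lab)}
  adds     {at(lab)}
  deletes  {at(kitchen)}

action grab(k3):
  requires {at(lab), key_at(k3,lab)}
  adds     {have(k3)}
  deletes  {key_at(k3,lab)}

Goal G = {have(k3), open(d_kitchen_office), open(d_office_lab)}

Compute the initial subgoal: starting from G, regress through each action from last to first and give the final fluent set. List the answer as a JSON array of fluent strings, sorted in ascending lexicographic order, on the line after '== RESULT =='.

Regress step by step:
  through step 3 (grab(k3)): drop {have(k3)}, keep {open(d_kitchen_office), open(d_office_lab)}, require {at(lab), key_at(k3,lab)}
    → {at(lab), key_at(k3,lab), open(d_kitchen_office), open(d_office_lab)}
  through step 2 (move(kitchen,lab)): drop {at(lab)}, keep {key_at(k3,lab), open(d_kitchen_office), open(d_office_lab)}, require {at(kitchen), open(d_kitchen_lab)}
    → {at(kitchen), key_at(k3,lab), open(d_kitchen_lab), open(d_kitchen_office), open(d_office_lab)}
  through step 1 (move(office,kitchen)): drop {at(kitchen)}, keep {key_at(k3,lab), open(d_kitchen_lab), open(d_kitchen_office), open(d_office_lab)}, require {at(office), open(d_kitchen_office)}
    → {at(office), key_at(k3,lab), open(d_kitchen_lab), open(d_kitchen_office), open(d_office_lab)}

== RESULT ==
["at(office)", "key_at(k3,lab)", "open(d_kitchen_lab)", "open(d_kitchen_office)", "open(d_office_lab)"]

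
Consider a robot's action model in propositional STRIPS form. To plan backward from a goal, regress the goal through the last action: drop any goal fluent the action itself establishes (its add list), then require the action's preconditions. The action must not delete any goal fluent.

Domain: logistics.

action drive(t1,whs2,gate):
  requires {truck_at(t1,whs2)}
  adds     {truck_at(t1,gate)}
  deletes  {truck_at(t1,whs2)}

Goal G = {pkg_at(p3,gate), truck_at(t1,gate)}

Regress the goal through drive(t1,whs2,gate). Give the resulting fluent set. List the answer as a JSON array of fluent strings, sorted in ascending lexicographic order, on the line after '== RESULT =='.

Regress:
  G ∩ del = {}  (empty — regression defined)
  G \ add = {pkg_at(p3,gate), truck_at(t1,gate)} \ {truck_at(t1,gate)} = {pkg_at(p3,gate)}
  ∪ pre   = {pkg_at(p3,gate)} ∪ {truck_at(t1,whs2)}
          = {pkg_at(p3,gate), truck_at(t1,whs2)}

== RESULT ==
["pkg_at(p3,gate)", "truck_at(t1,whs2)"]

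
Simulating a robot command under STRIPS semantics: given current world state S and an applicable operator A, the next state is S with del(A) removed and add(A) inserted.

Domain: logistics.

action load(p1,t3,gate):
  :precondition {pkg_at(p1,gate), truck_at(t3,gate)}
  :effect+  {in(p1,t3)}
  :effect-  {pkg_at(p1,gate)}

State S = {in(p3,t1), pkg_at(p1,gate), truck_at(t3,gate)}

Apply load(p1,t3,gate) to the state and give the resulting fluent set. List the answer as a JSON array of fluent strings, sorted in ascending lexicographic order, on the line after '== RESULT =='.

Compute (S \ del) ∪ add:
  pre ⊆ S: {pkg_at(p1,gate), truck_at(t3,gate)} ⊆ S  — applicable
  S \ del = {in(p3,t1), truck_at(t3,gate)}
  ∪ add   = {in(p1,t3), in(p3,t1), truck_at(t3,gate)}

== RESULT ==
["in(p1,t3)", "in(p3,t1)", "truck_at(t3,gate)"]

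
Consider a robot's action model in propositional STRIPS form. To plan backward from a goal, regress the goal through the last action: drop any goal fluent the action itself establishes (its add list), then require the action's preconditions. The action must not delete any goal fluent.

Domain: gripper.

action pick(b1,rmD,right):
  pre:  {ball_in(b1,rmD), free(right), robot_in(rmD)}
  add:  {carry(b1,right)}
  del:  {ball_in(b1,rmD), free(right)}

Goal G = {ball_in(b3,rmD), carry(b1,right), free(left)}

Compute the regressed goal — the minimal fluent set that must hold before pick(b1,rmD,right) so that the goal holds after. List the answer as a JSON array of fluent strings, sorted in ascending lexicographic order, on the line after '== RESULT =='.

Regress:
  G ∩ del = {}  (empty — regression defined)
  G \ add = {ball_in(b3,rmD), carry(b1,right), free(left)} \ {carry(b1,right)} = {ball_in(b3,rmD), free(left)}
  ∪ pre   = {ball_in(b3,rmD), free(left)} ∪ {ball_in(b1,rmD), free(right), robot_in(rmD)}
          = {ball_in(b1,rmD), ball_in(b3,rmD), free(left), free(right), robot_in(rmD)}

== RESULT ==
["ball_in(b1,rmD)", "ball_in(b3,rmD)", "free(left)", "free(right)", "robot_in(rmD)"]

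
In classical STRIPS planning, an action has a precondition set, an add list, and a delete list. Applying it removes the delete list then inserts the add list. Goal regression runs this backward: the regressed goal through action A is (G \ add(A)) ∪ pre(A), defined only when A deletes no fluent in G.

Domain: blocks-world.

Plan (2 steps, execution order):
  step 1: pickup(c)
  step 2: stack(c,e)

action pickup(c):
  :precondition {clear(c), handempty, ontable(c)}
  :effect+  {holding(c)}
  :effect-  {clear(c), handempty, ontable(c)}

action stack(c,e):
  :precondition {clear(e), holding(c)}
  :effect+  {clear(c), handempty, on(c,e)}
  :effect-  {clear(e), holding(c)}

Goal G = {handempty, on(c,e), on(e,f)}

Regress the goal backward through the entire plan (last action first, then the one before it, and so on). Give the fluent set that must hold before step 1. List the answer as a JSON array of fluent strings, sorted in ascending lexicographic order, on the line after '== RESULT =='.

Regress step by step:
  through step 2 (stack(c,e)): drop {handempty, on(c,e)}, keep {on(e,f)}, require {clear(e), holding(c)}
    → {clear(e), holding(c), on(e,f)}
  through step 1 (pickup(c)): drop {holding(c)}, keep {clear(e), on(e,f)}, require {clear(c), handempty, ontable(c)}
    → {clear(c), clear(e), handempty, on(e,f), ontable(c)}

== RESULT ==
["clear(c)", "clear(e)", "handempty", "on(e,f)", "ontable(c)"]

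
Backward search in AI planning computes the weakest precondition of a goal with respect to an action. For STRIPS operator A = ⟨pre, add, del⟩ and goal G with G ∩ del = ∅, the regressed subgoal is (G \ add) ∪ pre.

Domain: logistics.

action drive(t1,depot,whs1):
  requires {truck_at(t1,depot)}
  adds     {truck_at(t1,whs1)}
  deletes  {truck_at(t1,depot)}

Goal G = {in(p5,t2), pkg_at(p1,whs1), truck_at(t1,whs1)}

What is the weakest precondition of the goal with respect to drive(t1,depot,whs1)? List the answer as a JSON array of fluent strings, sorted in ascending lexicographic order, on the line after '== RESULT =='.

Regress:
  G ∩ del = {}  (empty — regression defined)
  G \ add = {in(p5,t2), pkg_at(p1,whs1), truck_at(t1,whs1)} \ {truck_at(t1,whs1)} = {in(p5,t2), pkg_at(p1,whs1)}
  ∪ pre   = {in(p5,t2), pkg_at(p1,whs1)} ∪ {truck_at(t1,depot)}
          = {in(p5,t2), pkg_at(p1,whs1), truck_at(t1,depot)}

== RESULT ==
["in(p5,t2)", "pkg_at(p1,whs1)", "truck_at(t1,depot)"]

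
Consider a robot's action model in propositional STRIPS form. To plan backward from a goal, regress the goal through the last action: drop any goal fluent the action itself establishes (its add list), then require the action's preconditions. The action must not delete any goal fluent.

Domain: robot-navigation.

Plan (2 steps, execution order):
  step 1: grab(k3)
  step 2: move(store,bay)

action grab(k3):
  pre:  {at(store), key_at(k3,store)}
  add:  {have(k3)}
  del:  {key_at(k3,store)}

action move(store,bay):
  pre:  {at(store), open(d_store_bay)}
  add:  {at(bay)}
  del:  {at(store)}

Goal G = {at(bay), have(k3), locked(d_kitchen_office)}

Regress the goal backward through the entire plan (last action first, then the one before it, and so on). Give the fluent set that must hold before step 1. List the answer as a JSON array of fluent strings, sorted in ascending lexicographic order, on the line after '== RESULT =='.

Work backward from the goal:
  through step 2 (move(store,bay)): drop {at(bay)}, keep {have(k3), locked(d_kitchen_office)}, require {at(store), open(d_store_bay)}
    → {at(store), have(k3), locked(d_kitchen_office), open(d_store_bay)}
  through step 1 (grab(k3)): drop {have(k3)}, keep {at(store), locked(d_kitchen_office), open(d_store_bay)}, require {at(store), key_at(k3,store)}
    → {at(store), key_at(k3,store), locked(d_kitchen_office), open(d_store_bay)}

== RESULT ==
["at(store)", "key_at(k3,store)", "locked(d_kitchen_office)", "open(d_store_bay)"]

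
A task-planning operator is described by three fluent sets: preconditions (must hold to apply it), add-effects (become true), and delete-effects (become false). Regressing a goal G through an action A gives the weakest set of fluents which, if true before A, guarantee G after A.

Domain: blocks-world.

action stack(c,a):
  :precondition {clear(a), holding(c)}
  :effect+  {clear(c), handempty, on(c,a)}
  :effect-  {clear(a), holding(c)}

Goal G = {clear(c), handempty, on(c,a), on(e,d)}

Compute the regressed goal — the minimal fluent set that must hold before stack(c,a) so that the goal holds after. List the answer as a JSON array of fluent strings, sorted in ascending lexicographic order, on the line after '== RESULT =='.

Regress:
  G ∩ del = {}  (empty — regression defined)
  G \ add = {clear(c), handempty, on(c,a), on(e,d)} \ {clear(c), handempty, on(c,a)} = {on(e,d)}
  ∪ pre   = {on(e,d)} ∪ {clear(a), holding(c)}
          = {clear(a), holding(c), on(e,d)}

== RESULT ==
["clear(a)", "holding(c)", "on(e,d)"]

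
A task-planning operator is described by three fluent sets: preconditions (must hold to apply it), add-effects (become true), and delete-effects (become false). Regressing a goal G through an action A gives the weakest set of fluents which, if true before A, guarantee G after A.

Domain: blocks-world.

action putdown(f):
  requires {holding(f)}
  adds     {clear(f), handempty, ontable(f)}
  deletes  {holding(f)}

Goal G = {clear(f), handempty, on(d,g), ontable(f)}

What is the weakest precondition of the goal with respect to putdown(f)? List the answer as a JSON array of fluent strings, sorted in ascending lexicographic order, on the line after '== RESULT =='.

Compute (G \ add) ∪ pre:
  G ∩ del = {}  (empty — regression defined)
  G \ add = {clear(f), handempty, on(d,g), ontable(f)} \ {clear(f), handempty, ontable(f)} = {on(d,g)}
  ∪ pre   = {on(d,g)} ∪ {holding(f)}
          = {holding(f), on(d,g)}

== RESULT ==
["holding(f)", "on(d,g)"]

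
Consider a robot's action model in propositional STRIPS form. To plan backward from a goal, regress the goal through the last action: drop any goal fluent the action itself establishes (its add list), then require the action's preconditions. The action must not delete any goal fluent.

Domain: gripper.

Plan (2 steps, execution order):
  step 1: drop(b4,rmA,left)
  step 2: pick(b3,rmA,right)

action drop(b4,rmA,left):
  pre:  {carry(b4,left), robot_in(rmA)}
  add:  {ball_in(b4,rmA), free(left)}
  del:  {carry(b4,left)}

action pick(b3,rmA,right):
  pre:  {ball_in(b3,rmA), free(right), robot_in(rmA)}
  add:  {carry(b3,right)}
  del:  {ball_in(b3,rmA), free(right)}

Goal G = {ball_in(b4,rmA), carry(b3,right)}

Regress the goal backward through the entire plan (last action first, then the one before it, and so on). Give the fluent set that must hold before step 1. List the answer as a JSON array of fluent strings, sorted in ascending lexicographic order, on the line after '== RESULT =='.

Regress step by step:
  through step 2 (pick(b3,rmA,right)): drop {carry(b3,right)}, keep {ball_in(b4,rmA)}, require {ball_in(b3,rmA), free(right), robot_in(rmA)}
    → {ball_in(b3,rmA), ball_in(b4,rmA), free(right), robot_in(rmA)}
  through step 1 (drop(b4,rmA,left)): drop {ball_in(b4,rmA)}, keep {ball_in(b3,rmA), free(right), robot_in(rmA)}, require {carry(b4,left), robot_in(rmA)}
    → {ball_in(b3,rmA), carry(b4,left), free(right), robot_in(rmA)}

== RESULT ==
["ball_in(b3,rmA)", "carry(b4,left)", "free(right)", "robot_in(rmA)"]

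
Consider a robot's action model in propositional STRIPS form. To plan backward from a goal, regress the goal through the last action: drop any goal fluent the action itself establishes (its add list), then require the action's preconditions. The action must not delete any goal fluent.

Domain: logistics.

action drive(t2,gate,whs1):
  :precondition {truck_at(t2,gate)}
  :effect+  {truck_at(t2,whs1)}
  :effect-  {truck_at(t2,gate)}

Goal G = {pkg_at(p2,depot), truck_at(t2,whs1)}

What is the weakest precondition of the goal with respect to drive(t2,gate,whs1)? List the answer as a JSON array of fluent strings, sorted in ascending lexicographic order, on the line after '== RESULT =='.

Regress:
  G ∩ del = {}  (empty — regression defined)
  G \ add = {pkg_at(p2,depot), truck_at(t2,whs1)} \ {truck_at(t2,whs1)} = {pkg_at(p2,depot)}
  ∪ pre   = {pkg_at(p2,depot)} ∪ {truck_at(t2,gate)}
          = {pkg_at(p2,depot), truck_at(t2,gate)}

== RESULT ==
["pkg_at(p2,depot)", "truck_at(t2,gate)"]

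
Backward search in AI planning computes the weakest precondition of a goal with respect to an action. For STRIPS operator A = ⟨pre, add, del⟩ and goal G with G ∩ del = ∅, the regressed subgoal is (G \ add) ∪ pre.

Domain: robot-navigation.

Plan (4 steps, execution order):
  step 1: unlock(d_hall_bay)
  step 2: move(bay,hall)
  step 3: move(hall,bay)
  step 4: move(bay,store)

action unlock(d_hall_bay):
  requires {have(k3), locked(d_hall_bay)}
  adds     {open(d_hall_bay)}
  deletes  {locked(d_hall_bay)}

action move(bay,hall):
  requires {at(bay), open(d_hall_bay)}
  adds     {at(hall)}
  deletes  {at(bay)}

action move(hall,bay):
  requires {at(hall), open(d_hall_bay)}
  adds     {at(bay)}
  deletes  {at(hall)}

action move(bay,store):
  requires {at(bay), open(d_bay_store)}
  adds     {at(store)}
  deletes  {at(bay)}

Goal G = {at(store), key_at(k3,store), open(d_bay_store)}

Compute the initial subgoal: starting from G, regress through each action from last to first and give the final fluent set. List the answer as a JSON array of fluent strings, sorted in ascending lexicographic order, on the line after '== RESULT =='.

Regress step by step:
  through step 4 (move(bay,store)): drop {at(store)}, keep {key_at(k3,store), open(d_bay_store)}, require {at(bay), open(d_bay_store)}
    → {at(bay), key_at(k3,store), open(d_bay_store)}
  through step 3 (move(hall,bay)): drop {at(bay)}, keep {key_at(k3,store), open(d_bay_store)}, require {at(hall), open(d_hall_bay)}
    → {at(hall), key_at(k3,store), open(d_bay_store), open(d_hall_bay)}
  through step 2 (move(bay,hall)): drop {at(hall)}, keep {key_at(k3,store), open(d_bay_store), open(d_hall_bay)}, require {at(bay), open(d_hall_bay)}
    → {at(bay), key_at(k3,store), open(d_bay_store), open(d_hall_bay)}
  through step 1 (unlock(d_hall_bay)): drop {open(d_hall_bay)}, keep {at(bay), key_at(k3,store), open(d_bay_store)}, require {have(k3), locked(d_hall_bay)}
    → {at(bay), have(k3), key_at(k3,store), locked(d_hall_bay), open(d_bay_store)}

== RESULT ==
["at(bay)", "have(k3)", "key_at(k3,store)", "locked(d_hall_bay)", "open(d_bay_store)"]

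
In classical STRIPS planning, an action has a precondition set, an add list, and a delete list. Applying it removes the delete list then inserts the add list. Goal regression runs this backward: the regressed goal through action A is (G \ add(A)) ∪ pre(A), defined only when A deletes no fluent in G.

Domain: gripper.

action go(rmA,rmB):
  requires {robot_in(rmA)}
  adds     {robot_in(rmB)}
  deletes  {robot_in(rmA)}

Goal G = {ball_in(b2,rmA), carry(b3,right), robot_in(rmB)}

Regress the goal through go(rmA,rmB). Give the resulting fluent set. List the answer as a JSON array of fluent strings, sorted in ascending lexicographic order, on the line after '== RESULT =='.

Regress:
  G ∩ del = {}  (empty — regression defined)
  G \ add = {ball_in(b2,rmA), carry(b3,right), robot_in(rmB)} \ {robot_in(rmB)} = {ball_in(b2,rmA), carry(b3,right)}
  ∪ pre   = {ball_in(b2,rmA), carry(b3,right)} ∪ {robot_in(rmA)}
          = {ball_in(b2,rmA), carry(b3,right), robot_in(rmA)}

== RESULT ==
["ball_in(b2,rmA)", "carry(b3,right)", "robot_in(rmA)"]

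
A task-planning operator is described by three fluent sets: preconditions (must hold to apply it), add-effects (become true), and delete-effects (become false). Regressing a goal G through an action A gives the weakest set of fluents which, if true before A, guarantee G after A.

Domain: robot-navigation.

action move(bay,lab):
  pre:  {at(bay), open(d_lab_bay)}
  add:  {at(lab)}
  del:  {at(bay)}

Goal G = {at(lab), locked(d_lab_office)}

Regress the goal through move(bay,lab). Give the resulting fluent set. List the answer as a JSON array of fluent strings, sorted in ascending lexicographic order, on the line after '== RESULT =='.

Compute (G \ add) ∪ pre:
  G ∩ del = {}  (empty — regression defined)
  G \ add = {at(lab), locked(d_lab_office)} \ {at(lab)} = {locked(d_lab_office)}
  ∪ pre   = {locked(d_lab_office)} ∪ {at(bay), open(d_lab_bay)}
          = {at(bay), locked(d_lab_office), open(d_lab_bay)}

== RESULT ==
["at(bay)", "locked(d_lab_office)", "open(d_lab_bay)"]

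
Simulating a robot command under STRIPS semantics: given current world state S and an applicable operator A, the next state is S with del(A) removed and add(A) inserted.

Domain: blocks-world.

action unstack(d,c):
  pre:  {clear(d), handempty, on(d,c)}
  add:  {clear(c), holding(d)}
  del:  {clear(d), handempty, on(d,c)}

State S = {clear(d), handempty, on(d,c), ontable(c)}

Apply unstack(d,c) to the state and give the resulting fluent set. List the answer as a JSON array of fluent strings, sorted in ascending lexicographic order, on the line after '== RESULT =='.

Compute (S \ del) ∪ add:
  pre ⊆ S: {clear(d), handempty, on(d,c)} ⊆ S  — applicable
  S \ del = {ontable(c)}
  ∪ add   = {clear(c), holding(d), ontable(c)}

== RESULT ==
["clear(c)", "holding(d)", "ontable(c)"]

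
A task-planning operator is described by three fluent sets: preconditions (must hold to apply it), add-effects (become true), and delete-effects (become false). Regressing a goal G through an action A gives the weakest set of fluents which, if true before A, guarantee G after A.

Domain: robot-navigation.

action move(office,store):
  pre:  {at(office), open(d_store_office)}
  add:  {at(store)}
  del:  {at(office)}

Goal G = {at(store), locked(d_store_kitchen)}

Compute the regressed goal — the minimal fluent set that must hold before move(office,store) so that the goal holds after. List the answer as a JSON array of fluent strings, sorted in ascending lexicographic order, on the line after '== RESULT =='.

Compute (G \ add) ∪ pre:
  G ∩ del = {}  (empty — regression defined)
  G \ add = {at(store), locked(d_store_kitchen)} \ {at(store)} = {locked(d_store_kitchen)}
  ∪ pre   = {locked(d_store_kitchen)} ∪ {at(office), open(d_store_office)}
          = {at(office), locked(d_store_kitchen), open(d_store_office)}

== RESULT ==
["at(office)", "locked(d_store_kitchen)", "open(d_store_office)"]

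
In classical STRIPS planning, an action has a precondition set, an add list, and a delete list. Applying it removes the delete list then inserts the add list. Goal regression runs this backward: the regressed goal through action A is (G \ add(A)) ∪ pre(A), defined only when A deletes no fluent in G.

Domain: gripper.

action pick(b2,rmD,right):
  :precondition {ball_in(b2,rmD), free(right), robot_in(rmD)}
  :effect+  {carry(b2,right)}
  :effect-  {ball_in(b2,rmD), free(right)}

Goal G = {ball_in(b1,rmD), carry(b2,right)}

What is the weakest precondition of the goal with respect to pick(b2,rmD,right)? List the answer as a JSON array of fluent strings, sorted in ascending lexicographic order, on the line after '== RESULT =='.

Compute (G \ add) ∪ pre:
  G ∩ del = {}  (empty — regression defined)
  G \ add = {ball_in(b1,rmD), carry(b2,right)} \ {carry(b2,right)} = {ball_in(b1,rmD)}
  ∪ pre   = {ball_in(b1,rmD)} ∪ {ball_in(b2,rmD), free(right), robot_in(rmD)}
          = {ball_in(b1,rmD), ball_in(b2,rmD), free(right), robot_in(rmD)}

== RESULT ==
["ball_in(b1,rmD)", "ball_in(b2,rmD)", "free(right)", "robot_in(rmD)"]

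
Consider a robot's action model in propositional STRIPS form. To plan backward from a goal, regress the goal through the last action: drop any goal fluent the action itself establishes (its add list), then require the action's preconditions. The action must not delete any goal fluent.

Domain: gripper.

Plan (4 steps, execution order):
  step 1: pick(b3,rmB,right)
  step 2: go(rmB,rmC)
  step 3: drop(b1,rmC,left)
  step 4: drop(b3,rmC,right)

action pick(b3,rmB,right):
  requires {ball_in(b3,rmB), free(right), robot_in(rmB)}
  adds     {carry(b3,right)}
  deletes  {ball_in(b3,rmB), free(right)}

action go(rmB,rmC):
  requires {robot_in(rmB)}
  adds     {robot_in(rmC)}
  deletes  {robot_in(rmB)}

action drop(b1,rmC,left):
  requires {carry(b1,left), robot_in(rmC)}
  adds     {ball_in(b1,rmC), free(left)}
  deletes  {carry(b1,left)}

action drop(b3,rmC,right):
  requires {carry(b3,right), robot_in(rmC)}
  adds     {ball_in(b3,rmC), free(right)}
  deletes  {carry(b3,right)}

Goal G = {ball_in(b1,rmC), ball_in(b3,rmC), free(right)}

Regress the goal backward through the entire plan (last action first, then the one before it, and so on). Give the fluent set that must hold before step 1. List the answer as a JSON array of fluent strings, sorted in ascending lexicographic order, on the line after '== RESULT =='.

Work backward from the goal:
  through step 4 (drop(b3,rmC,right)): drop {ball_in(b3,rmC), free(right)}, keep {ball_in(b1,rmC)}, require {carry(b3,right), robot_in(rmC)}
    → {ball_in(b1,rmC), carry(b3,right), robot_in(rmC)}
  through step 3 (drop(b1,rmC,left)): drop {ball_in(b1,rmC)}, keep {carry(b3,right), robot_in(rmC)}, require {carry(b1,left), robot_in(rmC)}
    → {carry(b1,left), carry(b3,right), robot_in(rmC)}
  through step 2 (go(rmB,rmC)): drop {robot_in(rmC)}, keep {carry(b1,left), carry(b3,right)}, require {robot_in(rmB)}
    → {carry(b1,left), carry(b3,right), robot_in(rmB)}
  through step 1 (pick(b3,rmB,right)): drop {carry(b3,right)}, keep {carry(b1,left), robot_in(rmB)}, require {ball_in(b3,rmB), free(right), robot_in(rmB)}
    → {ball_in(b3,rmB), carry(b1,left), free(right), robot_in(rmB)}

== RESULT ==
["ball_in(b3,rmB)", "carry(b1,left)", "free(right)", "robot_in(rmB)"]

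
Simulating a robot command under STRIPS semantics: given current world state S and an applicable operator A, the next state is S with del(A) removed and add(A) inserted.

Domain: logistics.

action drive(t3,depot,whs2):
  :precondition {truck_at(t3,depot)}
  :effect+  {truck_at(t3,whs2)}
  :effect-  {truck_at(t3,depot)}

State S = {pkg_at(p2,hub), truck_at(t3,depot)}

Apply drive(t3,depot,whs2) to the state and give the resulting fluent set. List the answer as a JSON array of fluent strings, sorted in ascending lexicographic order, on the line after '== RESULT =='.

Progress:
  pre ⊆ S: {truck_at(t3,depot)} ⊆ S  — applicable
  S \ del = {pkg_at(p2,hub)}
  ∪ add   = {pkg_at(p2,hub), truck_at(t3,whs2)}

== RESULT ==
["pkg_at(p2,hub)", "truck_at(t3,whs2)"]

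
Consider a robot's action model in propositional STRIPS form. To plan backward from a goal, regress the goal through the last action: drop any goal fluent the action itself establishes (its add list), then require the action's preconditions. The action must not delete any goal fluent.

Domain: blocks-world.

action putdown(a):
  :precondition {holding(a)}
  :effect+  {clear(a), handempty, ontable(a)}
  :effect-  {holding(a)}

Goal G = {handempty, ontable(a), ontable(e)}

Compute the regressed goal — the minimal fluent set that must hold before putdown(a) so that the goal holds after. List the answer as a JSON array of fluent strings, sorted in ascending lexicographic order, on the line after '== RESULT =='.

Compute (G \ add) ∪ pre:
  G ∩ del = {}  (empty — regression defined)
  G \ add = {handempty, ontable(a), ontable(e)} \ {clear(a), handempty, ontable(a)} = {ontable(e)}
  ∪ pre   = {ontable(e)} ∪ {holding(a)}
          = {holding(a), ontable(e)}

== RESULT ==
["holding(a)", "ontable(e)"]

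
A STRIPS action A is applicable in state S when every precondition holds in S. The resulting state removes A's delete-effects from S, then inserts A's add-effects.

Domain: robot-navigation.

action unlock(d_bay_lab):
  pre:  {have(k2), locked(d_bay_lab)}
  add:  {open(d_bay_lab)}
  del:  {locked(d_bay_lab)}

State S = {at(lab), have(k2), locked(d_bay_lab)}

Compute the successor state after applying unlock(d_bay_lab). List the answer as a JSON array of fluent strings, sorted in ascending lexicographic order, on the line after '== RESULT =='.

Progress:
  pre ⊆ S: {have(k2), locked(d_bay_lab)} ⊆ S  — applicable
  S \ del = {at(lab), have(k2)}
  ∪ add   = {at(lab), have(k2), open(d_bay_lab)}

== RESULT ==
["at(lab)", "have(k2)", "open(d_bay_lab)"]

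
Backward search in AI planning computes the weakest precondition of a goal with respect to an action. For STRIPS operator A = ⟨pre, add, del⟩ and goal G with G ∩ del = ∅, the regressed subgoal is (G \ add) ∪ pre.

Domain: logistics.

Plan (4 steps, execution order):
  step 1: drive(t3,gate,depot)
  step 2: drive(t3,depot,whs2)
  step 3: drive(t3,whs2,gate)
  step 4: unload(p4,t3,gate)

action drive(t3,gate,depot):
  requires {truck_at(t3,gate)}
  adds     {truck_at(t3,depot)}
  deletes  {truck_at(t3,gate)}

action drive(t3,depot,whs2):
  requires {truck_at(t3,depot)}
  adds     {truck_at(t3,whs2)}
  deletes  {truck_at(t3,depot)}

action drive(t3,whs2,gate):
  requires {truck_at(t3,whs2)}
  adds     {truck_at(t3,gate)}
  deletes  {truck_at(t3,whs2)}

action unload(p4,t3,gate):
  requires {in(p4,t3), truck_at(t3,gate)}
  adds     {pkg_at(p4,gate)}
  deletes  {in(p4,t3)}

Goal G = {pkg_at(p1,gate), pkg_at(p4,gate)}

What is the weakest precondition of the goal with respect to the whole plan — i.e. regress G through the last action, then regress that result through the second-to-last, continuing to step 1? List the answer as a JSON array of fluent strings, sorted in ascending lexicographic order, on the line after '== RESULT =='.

Regress step by step:
  through step 4 (unload(p4,t3,gate)): drop {pkg_at(p4,gate)}, keep {pkg_at(p1,gate)}, require {in(p4,t3), truck_at(t3,gate)}
    → {in(p4,t3), pkg_at(p1,gate), truck_at(t3,gate)}
  through step 3 (drive(t3,whs2,gate)): drop {truck_at(t3,gate)}, keep {in(p4,t3), pkg_at(p1,gate)}, require {truck_at(t3,whs2)}
    → {in(p4,t3), pkg_at(p1,gate), truck_at(t3,whs2)}
  through step 2 (drive(t3,depot,whs2)): drop {truck_at(t3,whs2)}, keep {in(p4,t3), pkg_at(p1,gate)}, require {truck_at(t3,depot)}
    → {in(p4,t3), pkg_at(p1,gate), truck_at(t3,depot)}
  through step 1 (drive(t3,gate,depot)): drop {truck_at(t3,depot)}, keep {in(p4,t3), pkg_at(p1,gate)}, require {truck_at(t3,gate)}
    → {in(p4,t3), pkg_at(p1,gate), truck_at(t3,gate)}

== RESULT ==
["in(p4,t3)", "pkg_at(p1,gate)", "truck_at(t3,gate)"]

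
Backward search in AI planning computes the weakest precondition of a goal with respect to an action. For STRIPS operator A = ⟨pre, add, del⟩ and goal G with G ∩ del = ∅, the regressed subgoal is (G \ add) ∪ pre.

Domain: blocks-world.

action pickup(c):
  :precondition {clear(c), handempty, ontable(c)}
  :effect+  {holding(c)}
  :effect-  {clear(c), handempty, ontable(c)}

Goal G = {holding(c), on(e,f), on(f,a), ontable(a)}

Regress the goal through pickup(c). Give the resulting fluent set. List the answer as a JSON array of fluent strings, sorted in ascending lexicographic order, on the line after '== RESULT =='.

Compute (G \ add) ∪ pre:
  G ∩ del = {}  (empty — regression defined)
  G \ add = {holding(c), on(e,f), on(f,a), ontable(a)} \ {holding(c)} = {on(e,f), on(f,a), ontable(a)}
  ∪ pre   = {on(e,f), on(f,a), ontable(a)} ∪ {clear(c), handempty, ontable(c)}
          = {clear(c), handempty, on(e,f), on(f,a), ontable(a), ontable(c)}

== RESULT ==
["clear(c)", "handempty", "on(e,f)", "on(f,a)", "ontable(a)", "ontable(c)"]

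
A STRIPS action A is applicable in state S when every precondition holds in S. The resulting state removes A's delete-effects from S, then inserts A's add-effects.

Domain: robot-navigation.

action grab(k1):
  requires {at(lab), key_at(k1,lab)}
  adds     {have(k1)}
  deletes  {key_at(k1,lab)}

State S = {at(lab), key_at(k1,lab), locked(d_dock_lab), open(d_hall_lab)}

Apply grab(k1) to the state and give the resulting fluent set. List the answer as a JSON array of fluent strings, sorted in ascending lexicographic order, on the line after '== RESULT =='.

Progress:
  pre ⊆ S: {at(lab), key_at(k1,lab)} ⊆ S  — applicable
  S \ del = {at(lab), locked(d_dock_lab), open(d_hall_lab)}
  ∪ add   = {at(lab), have(k1), locked(d_dock_lab), open(d_hall_lab)}

== RESULT ==
["at(lab)", "have(k1)", "locked(d_dock_lab)", "open(d_hall_lab)"]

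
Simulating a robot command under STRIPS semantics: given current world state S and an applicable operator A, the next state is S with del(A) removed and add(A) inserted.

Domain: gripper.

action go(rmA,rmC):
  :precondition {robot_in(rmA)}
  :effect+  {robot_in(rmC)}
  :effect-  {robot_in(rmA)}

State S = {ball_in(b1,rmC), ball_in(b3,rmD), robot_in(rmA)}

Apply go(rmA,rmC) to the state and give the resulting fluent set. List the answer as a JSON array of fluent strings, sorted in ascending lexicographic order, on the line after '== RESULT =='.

Progress:
  pre ⊆ S: {robot_in(rmA)} ⊆ S  — applicable
  S \ del = {ball_in(b1,rmC), ball_in(b3,rmD)}
  ∪ add   = {ball_in(b1,rmC), ball_in(b3,rmD), robot_in(rmC)}

== RESULT ==
["ball_in(b1,rmC)", "ball_in(b3,rmD)", "robot_in(rmC)"]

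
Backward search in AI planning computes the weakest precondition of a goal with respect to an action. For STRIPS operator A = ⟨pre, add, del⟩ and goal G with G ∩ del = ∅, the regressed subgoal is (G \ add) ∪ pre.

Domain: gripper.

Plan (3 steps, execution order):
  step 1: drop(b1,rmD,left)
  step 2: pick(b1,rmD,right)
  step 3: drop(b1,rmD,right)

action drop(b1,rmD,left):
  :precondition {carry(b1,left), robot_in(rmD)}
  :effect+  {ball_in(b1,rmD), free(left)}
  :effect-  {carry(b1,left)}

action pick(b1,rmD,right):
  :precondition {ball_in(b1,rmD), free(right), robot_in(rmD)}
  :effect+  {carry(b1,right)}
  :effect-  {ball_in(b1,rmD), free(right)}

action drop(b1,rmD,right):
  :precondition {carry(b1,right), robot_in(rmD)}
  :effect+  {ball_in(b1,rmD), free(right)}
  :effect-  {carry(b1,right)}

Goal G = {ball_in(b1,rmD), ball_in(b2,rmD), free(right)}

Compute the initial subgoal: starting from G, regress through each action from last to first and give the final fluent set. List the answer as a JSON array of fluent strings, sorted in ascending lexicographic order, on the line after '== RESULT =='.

Work backward from the goal:
  through step 3 (drop(b1,rmD,right)): drop {ball_in(b1,rmD), free(right)}, keep {ball_in(b2,rmD)}, require {carry(b1,right), robot_in(rmD)}
    → {ball_in(b2,rmD), carry(b1,right), robot_in(rmD)}
  through step 2 (pick(b1,rmD,right)): drop {carry(b1,right)}, keep {ball_in(b2,rmD), robot_in(rmD)}, require {ball_in(b1,rmD), free(right), robot_in(rmD)}
    → {ball_in(b1,rmD), ball_in(b2,rmD), free(right), robot_in(rmD)}
  through step 1 (drop(b1,rmD,left)): drop {ball_in(b1,rmD)}, keep {ball_in(b2,rmD), free(right), robot_in(rmD)}, require {carry(b1,left), robot_in(rmD)}
    → {ball_in(b2,rmD), carry(b1,left), free(right), robot_in(rmD)}

== RESULT ==
["ball_in(b2,rmD)", "carry(b1,left)", "free(right)", "robot_in(rmD)"]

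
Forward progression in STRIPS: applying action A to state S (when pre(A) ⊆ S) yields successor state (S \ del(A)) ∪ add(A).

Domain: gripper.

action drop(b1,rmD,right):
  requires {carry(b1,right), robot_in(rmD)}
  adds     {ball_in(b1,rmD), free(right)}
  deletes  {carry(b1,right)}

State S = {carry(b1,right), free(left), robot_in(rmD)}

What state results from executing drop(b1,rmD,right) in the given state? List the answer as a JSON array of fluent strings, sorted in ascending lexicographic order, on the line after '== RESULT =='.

Progress:
  pre ⊆ S: {carry(b1,right), robot_in(rmD)} ⊆ S  — applicable
  S \ del = {free(left), robot_in(rmD)}
  ∪ add   = {ball_in(b1,rmD), free(left), free(right), robot_in(rmD)}

== RESULT ==
["ball_in(b1,rmD)", "free(left)", "free(right)", "robot_in(rmD)"]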